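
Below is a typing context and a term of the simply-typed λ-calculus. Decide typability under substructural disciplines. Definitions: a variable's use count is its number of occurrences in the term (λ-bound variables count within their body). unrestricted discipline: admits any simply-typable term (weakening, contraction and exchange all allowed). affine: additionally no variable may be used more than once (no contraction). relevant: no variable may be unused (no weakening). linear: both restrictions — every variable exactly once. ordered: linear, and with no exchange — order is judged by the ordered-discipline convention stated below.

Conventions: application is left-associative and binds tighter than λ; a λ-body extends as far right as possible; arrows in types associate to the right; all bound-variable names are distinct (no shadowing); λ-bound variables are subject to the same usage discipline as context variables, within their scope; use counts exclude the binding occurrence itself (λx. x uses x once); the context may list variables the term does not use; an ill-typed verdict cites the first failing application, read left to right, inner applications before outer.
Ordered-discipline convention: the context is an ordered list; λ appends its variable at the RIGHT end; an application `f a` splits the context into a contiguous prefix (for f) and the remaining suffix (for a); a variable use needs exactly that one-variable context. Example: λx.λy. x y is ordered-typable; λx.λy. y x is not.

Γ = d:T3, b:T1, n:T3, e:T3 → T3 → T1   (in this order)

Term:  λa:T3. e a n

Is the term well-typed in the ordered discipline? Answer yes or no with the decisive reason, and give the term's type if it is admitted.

no — d, b left unused
variable uses: d ×0, b ×0, n ×1, e ×1, a (λ-bound) ×1
order of uses: e, a, n
typing: well-typed at T3 → T1
across the five disciplines: ordered ✗ · linear ✗ · affine ✓ · relevant ✗ · unrestricted ✓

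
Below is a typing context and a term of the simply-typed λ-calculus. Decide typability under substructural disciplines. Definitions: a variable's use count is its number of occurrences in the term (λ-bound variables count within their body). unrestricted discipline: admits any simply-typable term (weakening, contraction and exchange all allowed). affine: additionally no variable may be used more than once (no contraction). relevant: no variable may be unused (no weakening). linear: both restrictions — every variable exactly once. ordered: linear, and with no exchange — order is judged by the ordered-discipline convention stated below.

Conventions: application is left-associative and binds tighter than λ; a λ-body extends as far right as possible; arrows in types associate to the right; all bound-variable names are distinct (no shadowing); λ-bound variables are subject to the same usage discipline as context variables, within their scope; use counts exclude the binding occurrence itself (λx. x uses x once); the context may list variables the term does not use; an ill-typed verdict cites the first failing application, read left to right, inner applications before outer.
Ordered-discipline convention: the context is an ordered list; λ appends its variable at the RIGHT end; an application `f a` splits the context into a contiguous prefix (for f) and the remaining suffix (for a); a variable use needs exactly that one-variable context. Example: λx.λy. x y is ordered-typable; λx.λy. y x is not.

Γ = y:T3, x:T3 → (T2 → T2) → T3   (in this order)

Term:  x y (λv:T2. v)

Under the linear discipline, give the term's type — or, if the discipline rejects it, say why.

term : T3
usage: y=1; x=1; v [bound]=1
order of uses: x, y, v
typing: well-typed at T3
per-discipline verdicts: ordered ✗; linear ✓; affine ✓; relevant ✓; unrestricted ✓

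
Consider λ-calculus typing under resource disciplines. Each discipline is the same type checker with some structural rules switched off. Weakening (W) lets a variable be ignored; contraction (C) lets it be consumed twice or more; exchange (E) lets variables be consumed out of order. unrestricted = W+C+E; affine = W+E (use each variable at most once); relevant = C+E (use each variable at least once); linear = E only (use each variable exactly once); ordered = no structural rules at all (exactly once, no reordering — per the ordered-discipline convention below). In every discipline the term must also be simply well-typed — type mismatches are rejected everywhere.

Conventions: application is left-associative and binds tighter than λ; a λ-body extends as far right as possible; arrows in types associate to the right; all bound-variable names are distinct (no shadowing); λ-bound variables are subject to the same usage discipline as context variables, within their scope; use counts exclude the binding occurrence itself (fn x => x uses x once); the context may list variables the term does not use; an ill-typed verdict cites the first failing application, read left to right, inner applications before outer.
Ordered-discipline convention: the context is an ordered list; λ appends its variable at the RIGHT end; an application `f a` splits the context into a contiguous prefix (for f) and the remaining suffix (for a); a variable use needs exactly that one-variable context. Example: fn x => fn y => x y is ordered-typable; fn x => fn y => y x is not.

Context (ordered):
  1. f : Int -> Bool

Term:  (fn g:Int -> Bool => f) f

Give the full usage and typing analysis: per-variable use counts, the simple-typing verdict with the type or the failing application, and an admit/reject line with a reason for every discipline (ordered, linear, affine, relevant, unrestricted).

variable uses: f ×2, g (bound) ×0
left-to-right use order: f, f
typing: well-typed at Int -> Bool
ordered ✗ (uses contraction: f ×2; g left unused)
linear ✗ (uses contraction: f ×2; g left unused)
affine ✗ (uses contraction: f ×2)
relevant ✗ (g left unused)
unrestricted ✓ (typability at Int -> Bool is all that's needed)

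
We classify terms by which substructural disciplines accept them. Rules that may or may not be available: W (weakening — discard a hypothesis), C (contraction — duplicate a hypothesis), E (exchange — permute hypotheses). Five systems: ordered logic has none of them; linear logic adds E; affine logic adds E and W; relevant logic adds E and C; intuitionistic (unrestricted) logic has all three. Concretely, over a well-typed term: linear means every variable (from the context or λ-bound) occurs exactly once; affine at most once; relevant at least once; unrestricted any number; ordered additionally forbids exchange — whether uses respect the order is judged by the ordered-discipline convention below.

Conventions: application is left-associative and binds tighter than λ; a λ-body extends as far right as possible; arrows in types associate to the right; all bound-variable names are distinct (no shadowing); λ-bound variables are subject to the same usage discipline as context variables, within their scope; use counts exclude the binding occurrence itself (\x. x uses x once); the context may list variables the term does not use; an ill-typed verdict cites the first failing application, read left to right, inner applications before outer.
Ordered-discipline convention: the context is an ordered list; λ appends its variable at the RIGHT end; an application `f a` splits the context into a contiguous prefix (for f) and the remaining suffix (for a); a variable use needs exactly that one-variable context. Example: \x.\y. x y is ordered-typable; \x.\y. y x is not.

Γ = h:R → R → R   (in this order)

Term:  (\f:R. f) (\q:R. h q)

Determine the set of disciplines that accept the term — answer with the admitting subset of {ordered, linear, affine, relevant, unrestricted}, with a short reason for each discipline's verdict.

admitting disciplines: none
usage: h=1; f (bound)=1; q (bound)=1
left-to-right use order: f, h, q
typing: ill-typed: a function awaiting R gets R → R → R
ordered ✗ (fails simple typing)
linear ✗ (a type mismatch blocks all five)
affine ✗ (the type mismatch rejects it)
relevant ✗ (not simply typable)
unrestricted ✗ (fails simple typing)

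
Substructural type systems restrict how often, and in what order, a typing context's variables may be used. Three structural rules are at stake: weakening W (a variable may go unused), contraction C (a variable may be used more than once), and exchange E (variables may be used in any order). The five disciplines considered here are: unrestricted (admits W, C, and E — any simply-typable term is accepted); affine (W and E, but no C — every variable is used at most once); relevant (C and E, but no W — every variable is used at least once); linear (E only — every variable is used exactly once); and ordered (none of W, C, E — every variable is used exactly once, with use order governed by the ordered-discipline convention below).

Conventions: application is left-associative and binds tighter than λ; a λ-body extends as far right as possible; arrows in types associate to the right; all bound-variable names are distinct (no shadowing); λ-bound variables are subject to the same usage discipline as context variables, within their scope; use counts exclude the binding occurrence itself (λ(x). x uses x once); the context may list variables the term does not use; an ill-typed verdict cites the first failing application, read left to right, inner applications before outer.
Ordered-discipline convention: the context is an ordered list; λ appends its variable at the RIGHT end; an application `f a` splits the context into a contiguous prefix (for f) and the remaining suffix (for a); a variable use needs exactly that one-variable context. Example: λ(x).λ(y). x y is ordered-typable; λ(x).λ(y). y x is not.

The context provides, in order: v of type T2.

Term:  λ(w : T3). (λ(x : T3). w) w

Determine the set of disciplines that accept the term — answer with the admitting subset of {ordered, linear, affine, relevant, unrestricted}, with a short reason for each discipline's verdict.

admitting disciplines: unrestricted
counts: v: 0×, w [bound]: 2×, x [bound]: 0×
order of uses: w, w
typing: well-typed at T3 → T3
ordered: ✗ — uses contraction: w ×2; needs weakening: v, x unused
linear: ✗ — uses contraction: w ×2; needs weakening: v, x unused
affine: ✗ — uses contraction: w ×2
relevant: ✗ — needs weakening: v, x unused
unrestricted: ✓ — typability at T3 → T3 is all that's needed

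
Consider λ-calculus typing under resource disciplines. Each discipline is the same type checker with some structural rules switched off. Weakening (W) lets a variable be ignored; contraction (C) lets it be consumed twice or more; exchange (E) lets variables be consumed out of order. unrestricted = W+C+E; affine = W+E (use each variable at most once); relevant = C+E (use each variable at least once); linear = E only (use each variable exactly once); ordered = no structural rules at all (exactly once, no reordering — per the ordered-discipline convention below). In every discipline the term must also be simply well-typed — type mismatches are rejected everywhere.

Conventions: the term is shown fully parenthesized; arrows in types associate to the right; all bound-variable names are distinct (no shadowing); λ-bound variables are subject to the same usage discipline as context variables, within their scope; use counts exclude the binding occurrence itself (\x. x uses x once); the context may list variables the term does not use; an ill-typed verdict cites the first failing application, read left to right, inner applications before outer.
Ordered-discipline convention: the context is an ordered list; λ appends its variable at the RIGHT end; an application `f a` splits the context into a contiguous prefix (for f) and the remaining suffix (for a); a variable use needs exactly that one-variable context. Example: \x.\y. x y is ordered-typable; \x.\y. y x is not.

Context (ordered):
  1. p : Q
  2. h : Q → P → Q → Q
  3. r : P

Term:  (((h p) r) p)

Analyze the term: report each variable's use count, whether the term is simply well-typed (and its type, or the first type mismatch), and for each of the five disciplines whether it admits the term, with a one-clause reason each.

variable uses: p: 2×; h: 1×; r: 1×
order of uses: h, p, r, p
typing: well-typed at Q
ordered ✗ (repeated use of p ×2)
linear ✗ (repeated use of p ×2)
affine ✗ (repeated use of p ×2)
relevant ✓ (p, h, r: all used, weakening unneeded)
unrestricted ✓ (typability at Q is all that's needed)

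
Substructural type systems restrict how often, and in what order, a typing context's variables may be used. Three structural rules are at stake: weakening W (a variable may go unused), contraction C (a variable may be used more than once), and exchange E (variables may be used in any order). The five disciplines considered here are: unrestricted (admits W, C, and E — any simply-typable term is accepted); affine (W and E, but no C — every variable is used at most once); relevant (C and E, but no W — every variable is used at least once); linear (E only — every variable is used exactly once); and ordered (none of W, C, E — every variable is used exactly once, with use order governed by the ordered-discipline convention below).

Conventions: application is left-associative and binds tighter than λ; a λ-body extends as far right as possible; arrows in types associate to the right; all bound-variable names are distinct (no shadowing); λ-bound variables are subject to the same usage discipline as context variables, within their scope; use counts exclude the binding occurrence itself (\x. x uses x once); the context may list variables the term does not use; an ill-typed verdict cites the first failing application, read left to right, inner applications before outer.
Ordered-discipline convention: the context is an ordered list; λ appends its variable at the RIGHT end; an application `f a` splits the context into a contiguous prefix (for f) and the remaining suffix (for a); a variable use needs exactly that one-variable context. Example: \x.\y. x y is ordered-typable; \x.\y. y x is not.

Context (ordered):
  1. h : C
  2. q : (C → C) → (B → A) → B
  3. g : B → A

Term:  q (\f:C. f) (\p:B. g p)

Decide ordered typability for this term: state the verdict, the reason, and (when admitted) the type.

no — unused: h — weakening required
use counts: h ×0; q ×1; g ×1; f [bound] ×1; p [bound] ×1
use order (left to right): q, f, g, p
typing: well-typed — term : B
all disciplines: ordered ✗ · linear ✗ · affine ✓ · relevant ✗ · unrestricted ✓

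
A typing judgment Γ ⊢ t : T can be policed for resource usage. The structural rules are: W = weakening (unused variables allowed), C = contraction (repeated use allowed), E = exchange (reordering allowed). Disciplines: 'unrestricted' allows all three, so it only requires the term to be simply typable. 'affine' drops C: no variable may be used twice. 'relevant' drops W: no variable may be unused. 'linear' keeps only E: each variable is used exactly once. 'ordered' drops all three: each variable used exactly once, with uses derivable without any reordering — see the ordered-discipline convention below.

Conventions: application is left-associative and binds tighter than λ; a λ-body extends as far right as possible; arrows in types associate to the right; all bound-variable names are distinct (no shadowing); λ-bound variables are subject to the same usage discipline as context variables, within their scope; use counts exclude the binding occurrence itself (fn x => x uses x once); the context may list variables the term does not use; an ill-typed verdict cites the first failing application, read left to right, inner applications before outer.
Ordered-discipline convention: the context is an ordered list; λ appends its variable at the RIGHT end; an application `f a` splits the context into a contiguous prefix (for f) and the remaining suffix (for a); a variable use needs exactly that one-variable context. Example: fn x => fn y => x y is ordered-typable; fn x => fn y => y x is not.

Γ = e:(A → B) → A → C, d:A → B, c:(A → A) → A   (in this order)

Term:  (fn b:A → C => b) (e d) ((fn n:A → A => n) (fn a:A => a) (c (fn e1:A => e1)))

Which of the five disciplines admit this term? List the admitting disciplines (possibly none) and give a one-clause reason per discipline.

admitted by: ordered, linear, affine, relevant, unrestricted
variable uses: e ×1; d ×1; c ×1; b (bound) ×1; n (bound) ×1; a (bound) ×1; e1 (bound) ×1
order of uses: b, e, d, n, a, c, e1
typing: well-typed — term : C
ordered ✓ (e, d, c, b, n, a, e1 once each; derivable with no W/C/E)
linear ✓ (single use per variable (e, d, c, b, n, a, e1))
affine ✓ (no duplicate uses among e, d, c, b, n, a, e1)
relevant ✓ (e, d, c, b, n, a, e1: all used, weakening unneeded)
unrestricted ✓ (simply typable at C; W, C, E all held)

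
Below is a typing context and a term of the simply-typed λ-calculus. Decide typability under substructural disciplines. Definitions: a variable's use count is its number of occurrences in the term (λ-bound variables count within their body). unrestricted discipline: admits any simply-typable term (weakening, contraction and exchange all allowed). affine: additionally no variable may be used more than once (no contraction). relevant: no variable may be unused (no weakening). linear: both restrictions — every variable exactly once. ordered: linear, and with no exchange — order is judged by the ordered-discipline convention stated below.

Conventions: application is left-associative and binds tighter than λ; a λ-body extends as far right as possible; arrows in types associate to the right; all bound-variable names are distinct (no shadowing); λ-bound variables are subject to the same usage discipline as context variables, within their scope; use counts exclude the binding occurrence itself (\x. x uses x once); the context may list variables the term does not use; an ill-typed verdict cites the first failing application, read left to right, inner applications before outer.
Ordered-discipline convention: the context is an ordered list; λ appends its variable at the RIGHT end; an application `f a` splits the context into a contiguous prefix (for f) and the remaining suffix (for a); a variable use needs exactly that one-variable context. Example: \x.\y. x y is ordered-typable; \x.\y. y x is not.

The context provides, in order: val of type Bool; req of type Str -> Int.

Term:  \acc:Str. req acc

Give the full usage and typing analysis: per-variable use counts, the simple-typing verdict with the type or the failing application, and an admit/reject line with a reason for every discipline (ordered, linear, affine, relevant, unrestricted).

use counts: val: 0, req: 1, acc [bound]: 1
uses in reading order: req, acc
typing: well-typed at Str -> Int
ordered: ✗, val left unused
linear: ✗, val left unused
affine: ✓, no duplicate uses among val, req, acc
relevant: ✗, val left unused
unrestricted: ✓, type-checks (Str -> Int) and nothing is barred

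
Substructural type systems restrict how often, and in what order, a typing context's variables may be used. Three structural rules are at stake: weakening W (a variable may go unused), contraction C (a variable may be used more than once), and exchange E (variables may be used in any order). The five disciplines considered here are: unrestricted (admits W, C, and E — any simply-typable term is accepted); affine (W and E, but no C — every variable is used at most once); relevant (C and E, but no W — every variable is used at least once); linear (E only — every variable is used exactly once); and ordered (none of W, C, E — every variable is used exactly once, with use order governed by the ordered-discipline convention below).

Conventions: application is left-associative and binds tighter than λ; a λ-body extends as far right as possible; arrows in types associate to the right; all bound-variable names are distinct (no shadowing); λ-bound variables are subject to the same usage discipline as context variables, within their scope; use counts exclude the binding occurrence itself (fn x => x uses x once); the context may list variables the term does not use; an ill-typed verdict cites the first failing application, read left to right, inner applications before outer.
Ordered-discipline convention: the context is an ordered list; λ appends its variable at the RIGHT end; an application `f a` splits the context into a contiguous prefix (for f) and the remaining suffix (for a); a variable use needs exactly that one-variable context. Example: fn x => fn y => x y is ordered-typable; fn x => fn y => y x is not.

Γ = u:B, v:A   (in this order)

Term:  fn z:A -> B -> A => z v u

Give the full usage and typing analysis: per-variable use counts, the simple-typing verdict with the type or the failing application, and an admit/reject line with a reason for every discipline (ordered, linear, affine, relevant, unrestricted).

counts: u=1; v=1; z (λ-bound)=1
left-to-right use order: z, v, u
typing: the term checks, with type (A -> B -> A) -> A
ordered: ✗, needs exchange: uses follow z, v, u
linear: ✓, each of u, v, z used exactly once
affine: ✓, at most one use each (u, v, z)
relevant: ✓, none of u, v, z goes unused
unrestricted: ✓, type-checks ((A -> B -> A) -> A) and nothing is barred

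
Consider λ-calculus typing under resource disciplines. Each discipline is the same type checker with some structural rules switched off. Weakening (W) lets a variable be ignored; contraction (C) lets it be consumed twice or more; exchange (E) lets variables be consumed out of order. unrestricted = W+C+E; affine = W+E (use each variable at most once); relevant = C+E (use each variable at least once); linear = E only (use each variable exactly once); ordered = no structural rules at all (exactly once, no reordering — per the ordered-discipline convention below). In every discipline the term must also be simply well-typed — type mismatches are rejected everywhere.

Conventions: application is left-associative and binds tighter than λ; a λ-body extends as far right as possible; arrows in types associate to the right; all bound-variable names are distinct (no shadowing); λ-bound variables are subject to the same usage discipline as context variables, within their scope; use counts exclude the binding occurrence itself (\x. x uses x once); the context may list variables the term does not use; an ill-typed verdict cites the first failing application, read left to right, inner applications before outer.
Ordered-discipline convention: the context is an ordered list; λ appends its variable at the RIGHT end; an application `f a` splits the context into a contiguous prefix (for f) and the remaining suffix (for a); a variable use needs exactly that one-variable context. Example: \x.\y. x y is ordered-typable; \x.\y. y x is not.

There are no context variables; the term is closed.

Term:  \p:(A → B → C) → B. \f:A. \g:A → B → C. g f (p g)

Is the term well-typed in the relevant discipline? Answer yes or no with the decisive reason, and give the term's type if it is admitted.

yes — every one of p, f, g appears; term : ((A → B → C) → B) → A → (A → B → C) → C
use counts: p (λ-bound): 1×, f (λ-bound): 1×, g (λ-bound): 2×
use order (left to right): g, f, p, g
typing: well-typed at ((A → B → C) → B) → A → (A → B → C) → C
summary: ordered ✗ · linear ✗ · affine ✗ · relevant ✓ · unrestricted ✓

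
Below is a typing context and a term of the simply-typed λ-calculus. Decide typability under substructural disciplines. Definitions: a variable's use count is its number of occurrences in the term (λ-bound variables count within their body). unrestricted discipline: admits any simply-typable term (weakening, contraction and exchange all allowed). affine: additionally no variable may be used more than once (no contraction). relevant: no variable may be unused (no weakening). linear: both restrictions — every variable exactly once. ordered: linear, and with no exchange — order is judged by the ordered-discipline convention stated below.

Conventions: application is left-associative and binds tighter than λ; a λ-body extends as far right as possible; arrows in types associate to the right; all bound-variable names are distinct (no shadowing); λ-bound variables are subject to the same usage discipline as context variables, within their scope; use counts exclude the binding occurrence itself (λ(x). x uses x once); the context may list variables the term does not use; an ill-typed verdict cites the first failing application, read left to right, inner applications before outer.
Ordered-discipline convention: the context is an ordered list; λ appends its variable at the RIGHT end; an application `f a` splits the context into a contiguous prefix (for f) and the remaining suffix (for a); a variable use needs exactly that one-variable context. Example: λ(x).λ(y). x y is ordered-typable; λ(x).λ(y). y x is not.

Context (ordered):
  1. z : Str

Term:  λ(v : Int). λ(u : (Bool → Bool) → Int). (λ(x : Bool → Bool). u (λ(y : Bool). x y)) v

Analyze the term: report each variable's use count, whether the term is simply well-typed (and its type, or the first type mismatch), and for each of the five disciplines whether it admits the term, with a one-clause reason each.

counts: z: 0, v (bound): 1, u (bound): 1, x (bound): 1, y (bound): 1
left-to-right use order: u, x, y, v
typing: ill-typed: argument of type Int where Bool → Bool is required
ordered: ✗, a type mismatch blocks all five
linear: ✗, the type mismatch rejects it
affine: ✗, not simply typable
relevant: ✗, fails simple typing
unrestricted: ✗, a type mismatch blocks all five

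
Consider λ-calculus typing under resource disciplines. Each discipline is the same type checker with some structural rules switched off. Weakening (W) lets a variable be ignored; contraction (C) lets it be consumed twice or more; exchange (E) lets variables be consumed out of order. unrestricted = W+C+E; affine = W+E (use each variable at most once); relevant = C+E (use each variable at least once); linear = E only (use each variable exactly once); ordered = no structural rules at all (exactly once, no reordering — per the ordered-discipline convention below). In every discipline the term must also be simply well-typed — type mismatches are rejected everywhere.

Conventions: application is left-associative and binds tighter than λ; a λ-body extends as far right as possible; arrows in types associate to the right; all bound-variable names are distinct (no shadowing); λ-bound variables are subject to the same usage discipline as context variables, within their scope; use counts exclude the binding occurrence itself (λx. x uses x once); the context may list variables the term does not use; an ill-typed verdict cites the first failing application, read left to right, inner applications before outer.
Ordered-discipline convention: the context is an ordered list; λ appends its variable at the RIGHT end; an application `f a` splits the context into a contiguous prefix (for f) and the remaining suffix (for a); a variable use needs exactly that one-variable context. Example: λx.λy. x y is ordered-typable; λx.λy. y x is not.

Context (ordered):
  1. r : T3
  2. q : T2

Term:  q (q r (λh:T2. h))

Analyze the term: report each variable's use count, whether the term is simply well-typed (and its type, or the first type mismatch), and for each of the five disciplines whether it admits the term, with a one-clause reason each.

variable uses: r: 1, q: 2, h [bound]: 1
order of uses: q, q, r, h
typing: ill-typed: applying a non-function (T2)
ordered: ✗ — the type mismatch rejects it
linear: ✗ — not simply typable
affine: ✗ — fails simple typing
relevant: ✗ — a type mismatch blocks all five
unrestricted: ✗ — the type mismatch rejects it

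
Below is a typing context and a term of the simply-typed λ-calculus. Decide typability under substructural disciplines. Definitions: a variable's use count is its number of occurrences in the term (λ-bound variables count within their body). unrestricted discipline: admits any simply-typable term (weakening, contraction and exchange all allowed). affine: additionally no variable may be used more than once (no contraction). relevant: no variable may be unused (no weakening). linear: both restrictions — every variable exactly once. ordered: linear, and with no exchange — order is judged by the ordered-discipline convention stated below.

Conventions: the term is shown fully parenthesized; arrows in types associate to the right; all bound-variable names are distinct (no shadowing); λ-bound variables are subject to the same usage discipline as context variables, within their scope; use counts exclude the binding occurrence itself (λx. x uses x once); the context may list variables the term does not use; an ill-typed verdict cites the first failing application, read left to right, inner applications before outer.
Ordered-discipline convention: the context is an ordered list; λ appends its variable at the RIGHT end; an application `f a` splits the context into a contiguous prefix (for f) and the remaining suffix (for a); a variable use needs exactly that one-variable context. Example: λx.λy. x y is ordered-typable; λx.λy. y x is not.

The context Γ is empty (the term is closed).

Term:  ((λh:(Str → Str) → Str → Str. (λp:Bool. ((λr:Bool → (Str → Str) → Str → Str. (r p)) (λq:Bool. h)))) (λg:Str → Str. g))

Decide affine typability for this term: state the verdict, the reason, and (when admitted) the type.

yes — none of h, p, r, q, g used more than once; term : Bool → (Str → Str) → Str → Str
variable uses: h (bound): 1×, p (bound): 1×, r (bound): 1×, q (bound): 0×, g (bound): 1×
use order (left to right): r, p, h, g
typing: well-typed at Bool → (Str → Str) → Str → Str
all disciplines: ordered ✗; linear ✗; affine ✓; relevant ✗; unrestricted ✓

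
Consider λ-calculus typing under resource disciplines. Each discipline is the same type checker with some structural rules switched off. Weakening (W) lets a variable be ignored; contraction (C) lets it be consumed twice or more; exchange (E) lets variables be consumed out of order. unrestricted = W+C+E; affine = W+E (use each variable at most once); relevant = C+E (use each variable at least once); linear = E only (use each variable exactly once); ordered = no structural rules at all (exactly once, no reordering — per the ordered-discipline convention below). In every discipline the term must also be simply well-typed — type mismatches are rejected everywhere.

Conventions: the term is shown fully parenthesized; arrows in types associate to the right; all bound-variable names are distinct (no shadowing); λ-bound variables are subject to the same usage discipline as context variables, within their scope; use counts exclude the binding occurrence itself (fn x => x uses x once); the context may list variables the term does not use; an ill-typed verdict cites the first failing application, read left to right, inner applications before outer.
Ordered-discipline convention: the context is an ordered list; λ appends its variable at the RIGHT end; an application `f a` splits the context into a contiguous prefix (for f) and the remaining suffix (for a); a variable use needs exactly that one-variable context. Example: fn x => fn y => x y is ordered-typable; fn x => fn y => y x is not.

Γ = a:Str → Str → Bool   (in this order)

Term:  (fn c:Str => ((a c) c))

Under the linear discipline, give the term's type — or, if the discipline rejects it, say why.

not well-typed under linear — repeated use of c ×2
variable uses: a: 1, c (bound): 2
left-to-right use order: a, c, c
typing: well-typed — term : Str → Bool
summary: ordered ✗ | linear ✗ | affine ✗ | relevant ✓ | unrestricted ✓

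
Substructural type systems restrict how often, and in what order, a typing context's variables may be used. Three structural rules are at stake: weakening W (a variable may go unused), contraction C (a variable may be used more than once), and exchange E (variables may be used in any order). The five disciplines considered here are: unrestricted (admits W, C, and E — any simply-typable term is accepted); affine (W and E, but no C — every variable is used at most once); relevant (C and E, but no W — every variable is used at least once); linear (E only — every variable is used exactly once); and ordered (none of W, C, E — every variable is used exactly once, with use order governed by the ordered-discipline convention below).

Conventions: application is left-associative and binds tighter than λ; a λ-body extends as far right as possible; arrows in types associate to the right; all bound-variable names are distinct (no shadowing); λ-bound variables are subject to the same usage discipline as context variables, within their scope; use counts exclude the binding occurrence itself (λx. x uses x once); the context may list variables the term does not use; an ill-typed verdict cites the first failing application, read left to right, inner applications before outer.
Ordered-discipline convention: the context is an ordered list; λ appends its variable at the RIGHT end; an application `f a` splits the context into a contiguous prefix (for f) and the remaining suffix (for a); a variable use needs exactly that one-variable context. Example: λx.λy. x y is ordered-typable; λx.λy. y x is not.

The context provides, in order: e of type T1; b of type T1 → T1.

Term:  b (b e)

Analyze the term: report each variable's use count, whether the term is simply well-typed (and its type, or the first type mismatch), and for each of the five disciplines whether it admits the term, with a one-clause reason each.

counts: e: 1, b: 2
left-to-right use order: b, b, e
typing: the term checks, with type T1
ordered: ✗ — b ×2 used more than once (contraction)
linear: ✗ — b ×2 used more than once (contraction)
affine: ✗ — b ×2 used more than once (contraction)
relevant: ✓ — every one of e, b appears
unrestricted: ✓ — type-checks (T1) and nothing is barred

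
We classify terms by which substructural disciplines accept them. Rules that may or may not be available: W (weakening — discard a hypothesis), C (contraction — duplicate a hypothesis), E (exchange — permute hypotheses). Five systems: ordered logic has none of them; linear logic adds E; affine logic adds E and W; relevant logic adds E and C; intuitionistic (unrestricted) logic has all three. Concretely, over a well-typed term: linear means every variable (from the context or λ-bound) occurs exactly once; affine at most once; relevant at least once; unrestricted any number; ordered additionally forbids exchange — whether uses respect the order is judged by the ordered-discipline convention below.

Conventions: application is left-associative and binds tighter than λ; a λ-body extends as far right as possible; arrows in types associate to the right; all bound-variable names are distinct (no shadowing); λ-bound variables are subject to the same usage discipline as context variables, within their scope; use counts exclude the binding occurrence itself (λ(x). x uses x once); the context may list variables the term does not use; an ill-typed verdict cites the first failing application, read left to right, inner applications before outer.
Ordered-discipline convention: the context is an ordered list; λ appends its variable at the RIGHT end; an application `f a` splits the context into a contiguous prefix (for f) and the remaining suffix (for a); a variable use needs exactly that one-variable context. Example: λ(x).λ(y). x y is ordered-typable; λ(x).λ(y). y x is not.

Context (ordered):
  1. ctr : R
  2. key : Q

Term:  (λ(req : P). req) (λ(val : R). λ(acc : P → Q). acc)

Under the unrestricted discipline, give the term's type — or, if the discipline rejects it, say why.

not well-typed under unrestricted — the type mismatch rejects it
counts: ctr: 0, key: 0, req (λ-bound): 1, val (λ-bound): 0, acc (λ-bound): 1
order of uses: req, acc
typing: ill-typed: a function awaiting P gets R → (P → Q) → P → Q
summary: ordered ✗; linear ✗; affine ✗; relevant ✗; unrestricted ✗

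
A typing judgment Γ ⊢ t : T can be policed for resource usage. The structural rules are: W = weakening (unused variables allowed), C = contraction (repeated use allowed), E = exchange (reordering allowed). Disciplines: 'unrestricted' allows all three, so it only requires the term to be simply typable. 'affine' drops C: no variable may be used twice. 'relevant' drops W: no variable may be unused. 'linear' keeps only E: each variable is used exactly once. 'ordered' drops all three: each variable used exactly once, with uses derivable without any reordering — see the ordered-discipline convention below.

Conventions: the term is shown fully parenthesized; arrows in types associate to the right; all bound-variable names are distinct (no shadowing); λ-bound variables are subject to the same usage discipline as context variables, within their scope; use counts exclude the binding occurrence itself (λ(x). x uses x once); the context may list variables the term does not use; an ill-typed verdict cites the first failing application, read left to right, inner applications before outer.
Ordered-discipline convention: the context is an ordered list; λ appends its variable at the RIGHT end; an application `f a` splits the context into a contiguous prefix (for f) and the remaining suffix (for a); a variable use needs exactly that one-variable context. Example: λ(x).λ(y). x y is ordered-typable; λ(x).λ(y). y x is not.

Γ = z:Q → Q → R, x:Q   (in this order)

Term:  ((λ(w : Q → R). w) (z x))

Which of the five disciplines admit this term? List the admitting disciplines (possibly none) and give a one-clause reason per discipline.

accepted by: ordered, linear, affine, relevant, unrestricted
counts: z ×1, x ×1, w (bound) ×1
use order (left to right): w, z, x
typing: ✓ — Q → R
ordered: ✓ — one use each (z, x, w); ordered split holds
linear: ✓ — exactly-once usage across z, x, w
affine: ✓ — z, x, w: no repeats, contraction unneeded
relevant: ✓ — none of z, x, w goes unused
unrestricted: ✓ — well-typed at Q → R; no restrictions here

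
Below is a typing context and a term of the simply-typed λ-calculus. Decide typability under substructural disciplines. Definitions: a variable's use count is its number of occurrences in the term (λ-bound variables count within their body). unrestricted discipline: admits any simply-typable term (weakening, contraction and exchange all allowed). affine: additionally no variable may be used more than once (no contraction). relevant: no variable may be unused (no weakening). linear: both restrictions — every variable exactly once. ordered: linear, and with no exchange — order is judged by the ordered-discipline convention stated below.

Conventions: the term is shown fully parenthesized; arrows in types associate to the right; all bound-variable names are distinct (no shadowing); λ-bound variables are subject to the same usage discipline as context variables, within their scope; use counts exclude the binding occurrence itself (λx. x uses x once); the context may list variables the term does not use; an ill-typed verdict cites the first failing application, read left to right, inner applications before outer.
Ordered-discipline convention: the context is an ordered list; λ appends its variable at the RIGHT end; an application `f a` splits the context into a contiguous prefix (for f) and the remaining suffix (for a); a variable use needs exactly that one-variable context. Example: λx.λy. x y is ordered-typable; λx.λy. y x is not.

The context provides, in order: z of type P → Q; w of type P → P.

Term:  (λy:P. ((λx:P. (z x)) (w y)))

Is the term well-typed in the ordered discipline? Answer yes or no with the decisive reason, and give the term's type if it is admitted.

yes — z, w, y, x once each; derivable with no W/C/E; term : P → Q
counts: z=1, w=1, y [bound]=1, x [bound]=1
uses in reading order: z, x, w, y
typing: ✓ — P → Q
all disciplines: ordered ✓, linear ✓, affine ✓, relevant ✓, unrestricted ✓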